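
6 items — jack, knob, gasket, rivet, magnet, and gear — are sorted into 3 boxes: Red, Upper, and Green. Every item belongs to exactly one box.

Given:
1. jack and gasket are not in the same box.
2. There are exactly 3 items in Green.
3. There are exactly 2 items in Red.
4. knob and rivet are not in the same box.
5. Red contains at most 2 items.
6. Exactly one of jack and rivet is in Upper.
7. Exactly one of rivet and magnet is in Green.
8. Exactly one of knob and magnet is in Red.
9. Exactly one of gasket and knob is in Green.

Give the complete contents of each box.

Red = {jack, knob}; Upper = {rivet}; Green = {gasket, gear, magnet}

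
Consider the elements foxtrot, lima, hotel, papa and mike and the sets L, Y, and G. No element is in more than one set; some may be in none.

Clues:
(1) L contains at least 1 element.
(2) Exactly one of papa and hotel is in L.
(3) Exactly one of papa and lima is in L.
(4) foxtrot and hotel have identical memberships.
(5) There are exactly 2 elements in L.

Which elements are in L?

L = {mike, papa}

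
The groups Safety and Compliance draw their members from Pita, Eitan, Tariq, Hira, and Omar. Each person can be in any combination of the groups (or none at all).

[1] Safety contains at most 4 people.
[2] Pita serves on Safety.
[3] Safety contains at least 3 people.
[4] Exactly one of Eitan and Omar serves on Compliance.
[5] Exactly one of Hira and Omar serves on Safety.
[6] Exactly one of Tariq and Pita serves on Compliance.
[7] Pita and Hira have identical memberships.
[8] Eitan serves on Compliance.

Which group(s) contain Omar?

From (2): Pita ∈ Safety.
From (8): Eitan ∈ Compliance.
(4) (exactly one): Omar ∉ Compliance.
(7): Hira matches Pita: Hira ∈ Safety.
(5) (exactly one): Omar ∉ Safety.

Omar: none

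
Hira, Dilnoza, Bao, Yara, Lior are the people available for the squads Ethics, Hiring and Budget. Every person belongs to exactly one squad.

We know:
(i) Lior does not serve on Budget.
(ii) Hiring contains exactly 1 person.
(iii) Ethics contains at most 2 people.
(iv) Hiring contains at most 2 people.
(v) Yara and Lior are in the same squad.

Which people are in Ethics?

Ethics = {Lior, Yara}

From (i): Lior ∉ Budget.
(v): Yara matches Lior: Yara ∉ Budget.
Suppose Hira ∈ Ethics: no assignment then satisfies all the clues, so Hira ∉ Ethics.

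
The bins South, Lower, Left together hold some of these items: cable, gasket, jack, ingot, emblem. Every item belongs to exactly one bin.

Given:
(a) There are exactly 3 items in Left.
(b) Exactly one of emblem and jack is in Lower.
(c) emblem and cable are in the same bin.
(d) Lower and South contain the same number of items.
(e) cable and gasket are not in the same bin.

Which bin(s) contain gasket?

gasket: South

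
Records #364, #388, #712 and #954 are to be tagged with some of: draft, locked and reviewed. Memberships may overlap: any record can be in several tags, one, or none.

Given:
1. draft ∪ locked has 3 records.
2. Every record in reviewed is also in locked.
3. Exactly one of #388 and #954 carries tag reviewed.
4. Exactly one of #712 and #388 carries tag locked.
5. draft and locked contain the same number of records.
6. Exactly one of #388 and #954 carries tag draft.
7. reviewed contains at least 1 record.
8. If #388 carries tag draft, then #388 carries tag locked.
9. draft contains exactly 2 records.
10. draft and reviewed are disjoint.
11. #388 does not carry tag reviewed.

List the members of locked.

locked = {#388, #954}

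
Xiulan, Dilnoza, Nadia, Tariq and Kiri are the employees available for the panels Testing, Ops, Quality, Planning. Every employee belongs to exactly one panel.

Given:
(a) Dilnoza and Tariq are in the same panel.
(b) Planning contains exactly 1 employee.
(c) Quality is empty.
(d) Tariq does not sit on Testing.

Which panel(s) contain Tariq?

Tariq: Ops

From (d): Tariq ∉ Testing.
(a): Dilnoza matches Tariq: Dilnoza ∉ Testing.
(c): Quality already has 0, so the rest are out.
Suppose Tariq ∉ Ops: no assignment then satisfies all the clues, so Tariq ∈ Ops.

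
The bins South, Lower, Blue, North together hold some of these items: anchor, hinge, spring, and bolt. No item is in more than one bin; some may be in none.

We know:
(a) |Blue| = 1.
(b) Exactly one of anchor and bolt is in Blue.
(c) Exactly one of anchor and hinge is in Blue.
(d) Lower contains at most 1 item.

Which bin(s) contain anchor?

anchor: Blue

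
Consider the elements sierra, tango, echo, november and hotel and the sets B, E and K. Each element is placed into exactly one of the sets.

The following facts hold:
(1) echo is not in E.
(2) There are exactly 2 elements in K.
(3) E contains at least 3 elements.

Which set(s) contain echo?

echo: K

From (1): echo ∉ E.
Suppose echo ∈ B: no assignment then satisfies all the clues, so echo ∉ B.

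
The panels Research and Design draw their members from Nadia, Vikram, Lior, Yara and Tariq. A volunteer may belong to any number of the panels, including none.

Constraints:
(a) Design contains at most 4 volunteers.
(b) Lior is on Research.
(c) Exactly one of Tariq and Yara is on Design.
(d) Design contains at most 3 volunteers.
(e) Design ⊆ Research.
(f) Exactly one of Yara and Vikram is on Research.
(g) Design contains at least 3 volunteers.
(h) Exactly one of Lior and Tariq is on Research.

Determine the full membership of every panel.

Research = {Lior, Nadia, Yara}; Design = {Lior, Nadia, Yara}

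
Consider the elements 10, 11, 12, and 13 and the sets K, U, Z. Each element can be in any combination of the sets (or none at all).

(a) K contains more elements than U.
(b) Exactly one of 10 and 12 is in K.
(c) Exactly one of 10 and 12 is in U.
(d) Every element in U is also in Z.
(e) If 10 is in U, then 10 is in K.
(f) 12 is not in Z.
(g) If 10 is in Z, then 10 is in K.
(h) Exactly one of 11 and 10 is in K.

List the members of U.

U = {10}

From (f): 12 ∉ Z.
(d) contrapositive: 12 ∉ U.
(c) (exactly one): 10 ∈ U.
(d) with 10 ∈ U: 10 ∈ Z.
(e): 10 ∈ K.
(h) (exactly one): 11 ∉ K.
(b) (exactly one): 12 ∉ K.
Suppose 11 ∈ U: no assignment then satisfies all the clues, so 11 ∉ U.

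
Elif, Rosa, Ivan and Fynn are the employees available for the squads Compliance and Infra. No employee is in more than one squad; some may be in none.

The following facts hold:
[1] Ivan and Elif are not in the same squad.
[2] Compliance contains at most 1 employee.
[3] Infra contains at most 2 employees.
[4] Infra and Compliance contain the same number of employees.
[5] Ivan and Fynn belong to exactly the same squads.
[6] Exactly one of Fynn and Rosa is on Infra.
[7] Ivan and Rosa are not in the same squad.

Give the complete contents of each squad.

Compliance = {Elif}; Infra = {Rosa}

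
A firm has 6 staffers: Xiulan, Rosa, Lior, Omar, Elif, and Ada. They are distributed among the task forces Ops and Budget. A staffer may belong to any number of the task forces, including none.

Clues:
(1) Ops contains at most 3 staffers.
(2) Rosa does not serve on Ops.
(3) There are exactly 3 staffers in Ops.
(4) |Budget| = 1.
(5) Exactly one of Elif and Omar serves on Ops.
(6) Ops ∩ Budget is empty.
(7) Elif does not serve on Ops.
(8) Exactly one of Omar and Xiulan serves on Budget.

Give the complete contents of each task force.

Ops = {Ada, Lior, Omar}; Budget = {Xiulan}

From (2): Rosa ∉ Ops.
From (7): Elif ∉ Ops.
(5) (exactly one): Omar ∈ Ops.
(6) (disjoint): Omar ∉ Budget.
(8) (exactly one): Xiulan ∈ Budget.
(4): Budget already has 1, so the rest are out.
(6) (disjoint): Xiulan ∉ Ops.
(3): only 3 candidates remain for Ops, so all are in.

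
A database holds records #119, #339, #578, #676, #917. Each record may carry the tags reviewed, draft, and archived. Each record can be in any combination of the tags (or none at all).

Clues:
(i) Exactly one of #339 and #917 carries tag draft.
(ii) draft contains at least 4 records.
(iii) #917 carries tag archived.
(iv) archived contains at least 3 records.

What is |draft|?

From (iii): #917 ∈ archived.
Suppose #119 ∉ draft: no assignment then satisfies all the clues, so #119 ∈ draft.

4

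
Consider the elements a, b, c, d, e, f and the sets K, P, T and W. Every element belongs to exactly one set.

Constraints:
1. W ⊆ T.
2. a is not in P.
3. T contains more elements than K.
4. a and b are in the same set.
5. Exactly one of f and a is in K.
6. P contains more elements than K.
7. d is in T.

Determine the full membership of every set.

K = {f}; P = {c, e}; T = {a, b, d}; W = {}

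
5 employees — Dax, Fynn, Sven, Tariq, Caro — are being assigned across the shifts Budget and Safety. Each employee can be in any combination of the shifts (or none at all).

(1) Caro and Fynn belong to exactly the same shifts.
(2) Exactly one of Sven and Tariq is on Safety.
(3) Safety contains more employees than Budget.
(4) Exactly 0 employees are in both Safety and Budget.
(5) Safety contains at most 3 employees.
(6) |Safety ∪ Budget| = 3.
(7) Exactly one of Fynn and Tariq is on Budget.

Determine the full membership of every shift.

Budget = {Tariq}; Safety = {Dax, Sven}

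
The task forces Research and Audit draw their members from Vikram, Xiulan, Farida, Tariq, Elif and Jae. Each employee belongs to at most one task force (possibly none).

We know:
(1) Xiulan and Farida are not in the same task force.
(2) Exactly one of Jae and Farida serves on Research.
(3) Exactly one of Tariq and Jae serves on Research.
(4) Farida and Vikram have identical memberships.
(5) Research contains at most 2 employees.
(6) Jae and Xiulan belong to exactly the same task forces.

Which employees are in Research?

Research = {Jae, Xiulan}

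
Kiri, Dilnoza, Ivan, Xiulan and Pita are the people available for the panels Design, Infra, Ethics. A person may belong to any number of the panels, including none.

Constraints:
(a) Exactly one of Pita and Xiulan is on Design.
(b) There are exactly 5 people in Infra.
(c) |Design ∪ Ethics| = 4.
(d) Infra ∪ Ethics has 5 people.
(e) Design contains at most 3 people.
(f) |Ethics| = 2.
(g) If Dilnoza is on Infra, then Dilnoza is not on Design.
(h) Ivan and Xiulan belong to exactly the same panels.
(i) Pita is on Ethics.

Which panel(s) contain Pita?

From (i): Pita ∈ Ethics.
(b): only 5 candidates remain for Infra, so all are in.
(g): Dilnoza ∉ Design.
Suppose Pita ∈ Design: no assignment then satisfies all the clues, so Pita ∉ Design.

Pita: Ethics, Infra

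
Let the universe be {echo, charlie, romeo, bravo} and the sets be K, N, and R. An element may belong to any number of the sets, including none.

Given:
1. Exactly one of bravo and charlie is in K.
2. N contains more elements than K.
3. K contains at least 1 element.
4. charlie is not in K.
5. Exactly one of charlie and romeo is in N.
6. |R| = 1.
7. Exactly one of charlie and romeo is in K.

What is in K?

K = {bravo, romeo}

From (4): charlie ∉ K.
(1) (exactly one): bravo ∈ K.
(7) (exactly one): romeo ∈ K.
Suppose echo ∈ K: no assignment then satisfies all the clues, so echo ∉ K.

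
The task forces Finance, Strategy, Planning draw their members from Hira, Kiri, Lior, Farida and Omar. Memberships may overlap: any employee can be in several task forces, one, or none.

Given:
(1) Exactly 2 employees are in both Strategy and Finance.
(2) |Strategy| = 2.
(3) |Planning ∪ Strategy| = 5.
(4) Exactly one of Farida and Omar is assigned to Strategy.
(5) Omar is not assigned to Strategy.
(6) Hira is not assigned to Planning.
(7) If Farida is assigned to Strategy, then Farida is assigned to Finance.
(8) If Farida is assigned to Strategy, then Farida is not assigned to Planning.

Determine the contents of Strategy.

Strategy = {Farida, Hira}

From (5): Omar ∉ Strategy.
From (6): Hira ∉ Planning.
(4) (exactly one): Farida ∈ Strategy.
(7): Farida ∈ Finance.
(8): Farida ∉ Planning.
Suppose Hira ∉ Strategy: no assignment then satisfies all the clues, so Hira ∈ Strategy.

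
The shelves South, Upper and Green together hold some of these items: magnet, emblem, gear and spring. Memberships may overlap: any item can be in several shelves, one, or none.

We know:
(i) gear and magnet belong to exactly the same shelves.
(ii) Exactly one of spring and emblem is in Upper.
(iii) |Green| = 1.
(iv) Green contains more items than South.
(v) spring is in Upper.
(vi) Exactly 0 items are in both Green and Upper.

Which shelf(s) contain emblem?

emblem: Green

From (v): spring ∈ Upper.
(ii) (exactly one): emblem ∉ Upper.
Suppose emblem ∈ South: no assignment then satisfies all the clues, so emblem ∉ South.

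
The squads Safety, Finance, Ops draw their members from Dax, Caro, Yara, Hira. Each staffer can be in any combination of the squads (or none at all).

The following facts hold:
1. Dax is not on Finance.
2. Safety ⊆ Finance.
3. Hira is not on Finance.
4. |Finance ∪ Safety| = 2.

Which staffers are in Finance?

Finance = {Caro, Yara}

From (1): Dax ∉ Finance.
From (3): Hira ∉ Finance.
(2) contrapositive: Dax ∉ Safety.
(2) contrapositive: Hira ∉ Safety.
Suppose Caro ∉ Finance: no assignment then satisfies all the clues, so Caro ∈ Finance.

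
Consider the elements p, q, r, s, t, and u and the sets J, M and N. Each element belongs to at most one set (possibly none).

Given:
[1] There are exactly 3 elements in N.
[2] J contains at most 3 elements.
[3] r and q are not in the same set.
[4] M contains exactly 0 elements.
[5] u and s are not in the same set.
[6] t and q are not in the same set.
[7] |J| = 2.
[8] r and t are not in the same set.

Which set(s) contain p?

(4): M already has 0, so the rest are out.
Suppose p ∈ J: no assignment then satisfies all the clues, so p ∉ J.

p: N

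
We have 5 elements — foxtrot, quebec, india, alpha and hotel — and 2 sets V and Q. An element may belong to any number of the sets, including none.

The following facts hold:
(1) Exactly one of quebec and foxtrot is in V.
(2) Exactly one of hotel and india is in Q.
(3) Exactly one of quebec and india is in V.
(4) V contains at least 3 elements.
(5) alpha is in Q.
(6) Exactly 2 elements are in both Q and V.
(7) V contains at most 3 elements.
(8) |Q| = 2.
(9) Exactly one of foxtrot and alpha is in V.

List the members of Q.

From (5): alpha ∈ Q.
Suppose foxtrot ∈ Q: no assignment then satisfies all the clues, so foxtrot ∉ Q.

Q = {alpha, hotel}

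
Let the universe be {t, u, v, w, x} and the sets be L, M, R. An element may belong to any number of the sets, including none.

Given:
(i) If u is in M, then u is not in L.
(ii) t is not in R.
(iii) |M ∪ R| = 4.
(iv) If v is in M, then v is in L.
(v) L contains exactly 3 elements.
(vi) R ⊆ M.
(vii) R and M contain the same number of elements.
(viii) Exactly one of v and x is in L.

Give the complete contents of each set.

L = {t, v, w}; M = {u, v, w, x}; R = {u, v, w, x}

From (ii): t ∉ R.
Suppose t ∉ L: no assignment then satisfies all the clues, so t ∈ L.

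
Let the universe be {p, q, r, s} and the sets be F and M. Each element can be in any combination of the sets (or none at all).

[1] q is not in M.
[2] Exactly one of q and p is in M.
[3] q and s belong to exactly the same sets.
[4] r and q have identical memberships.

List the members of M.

From (1): q ∉ M.
(2) (exactly one): p ∈ M.
(3): s matches q: s ∉ M.
(4): r matches q: r ∉ M.

M = {p}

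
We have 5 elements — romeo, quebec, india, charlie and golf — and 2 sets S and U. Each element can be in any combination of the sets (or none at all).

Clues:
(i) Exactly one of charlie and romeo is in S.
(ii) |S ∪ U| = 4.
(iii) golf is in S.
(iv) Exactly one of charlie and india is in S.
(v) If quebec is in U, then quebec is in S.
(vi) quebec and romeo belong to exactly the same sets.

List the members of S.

S = {golf, india, quebec, romeo}

From (iii): golf ∈ S.
Suppose romeo ∉ S: no assignment then satisfies all the clues, so romeo ∈ S.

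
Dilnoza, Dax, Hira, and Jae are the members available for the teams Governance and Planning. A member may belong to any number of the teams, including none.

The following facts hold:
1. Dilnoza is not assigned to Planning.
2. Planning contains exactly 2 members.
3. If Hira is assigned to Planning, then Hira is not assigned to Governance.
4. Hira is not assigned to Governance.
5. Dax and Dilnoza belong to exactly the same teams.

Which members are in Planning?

Planning = {Hira, Jae}

From (1): Dilnoza ∉ Planning.
From (4): Hira ∉ Governance.
(5): Dax matches Dilnoza: Dax ∉ Planning.
(2): only 2 candidates remain for Planning, so all are in.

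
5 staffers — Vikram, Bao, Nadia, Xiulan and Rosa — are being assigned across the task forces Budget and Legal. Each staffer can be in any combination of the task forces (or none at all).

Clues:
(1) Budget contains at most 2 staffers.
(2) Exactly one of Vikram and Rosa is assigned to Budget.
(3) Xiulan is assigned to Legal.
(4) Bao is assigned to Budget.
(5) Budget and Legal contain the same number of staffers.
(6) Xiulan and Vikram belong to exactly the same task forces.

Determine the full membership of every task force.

Budget = {Bao, Rosa}; Legal = {Vikram, Xiulan}

From (3): Xiulan ∈ Legal.
From (4): Bao ∈ Budget.
(6): Vikram matches Xiulan: Vikram ∈ Legal.
Suppose Vikram ∈ Budget: no assignment then satisfies all the clues, so Vikram ∉ Budget.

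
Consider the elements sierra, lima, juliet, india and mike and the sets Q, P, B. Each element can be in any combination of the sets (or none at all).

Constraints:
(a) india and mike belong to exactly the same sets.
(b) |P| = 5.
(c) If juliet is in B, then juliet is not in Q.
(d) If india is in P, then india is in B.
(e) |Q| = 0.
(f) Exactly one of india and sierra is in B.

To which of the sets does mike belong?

(b): only 5 candidates remain for P, so all are in.
(d): india ∈ B.
(e): Q already has 0, so the rest are out.
(f) (exactly one): sierra ∉ B.
(a): mike matches india: mike ∈ B.

mike: B, P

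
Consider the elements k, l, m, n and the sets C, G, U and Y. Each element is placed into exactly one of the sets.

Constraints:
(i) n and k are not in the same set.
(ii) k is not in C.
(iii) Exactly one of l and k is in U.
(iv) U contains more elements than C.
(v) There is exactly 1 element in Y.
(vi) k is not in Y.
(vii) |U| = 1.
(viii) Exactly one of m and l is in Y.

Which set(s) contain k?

k: U

From (ii): k ∉ C.
From (vi): k ∉ Y.
Suppose k ∈ G: no assignment then satisfies all the clues, so k ∉ G.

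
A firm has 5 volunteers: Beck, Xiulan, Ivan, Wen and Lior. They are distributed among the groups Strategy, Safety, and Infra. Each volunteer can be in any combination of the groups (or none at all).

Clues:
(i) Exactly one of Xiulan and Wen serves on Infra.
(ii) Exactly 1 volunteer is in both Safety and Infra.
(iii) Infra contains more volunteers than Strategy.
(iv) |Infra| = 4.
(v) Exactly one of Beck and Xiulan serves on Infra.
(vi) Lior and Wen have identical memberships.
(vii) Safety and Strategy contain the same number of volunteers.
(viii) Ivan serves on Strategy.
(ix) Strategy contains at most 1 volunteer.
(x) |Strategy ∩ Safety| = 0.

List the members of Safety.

Safety = {Beck}

From (viii): Ivan ∈ Strategy.
(ix): Strategy already has 1, so the rest are out.
Suppose Beck ∉ Safety: no assignment then satisfies all the clues, so Beck ∈ Safety.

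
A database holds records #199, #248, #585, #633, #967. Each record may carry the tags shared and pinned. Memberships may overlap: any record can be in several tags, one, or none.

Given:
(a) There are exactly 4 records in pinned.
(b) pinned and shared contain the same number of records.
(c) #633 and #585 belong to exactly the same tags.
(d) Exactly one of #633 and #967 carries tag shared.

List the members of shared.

shared = {#199, #248, #585, #633}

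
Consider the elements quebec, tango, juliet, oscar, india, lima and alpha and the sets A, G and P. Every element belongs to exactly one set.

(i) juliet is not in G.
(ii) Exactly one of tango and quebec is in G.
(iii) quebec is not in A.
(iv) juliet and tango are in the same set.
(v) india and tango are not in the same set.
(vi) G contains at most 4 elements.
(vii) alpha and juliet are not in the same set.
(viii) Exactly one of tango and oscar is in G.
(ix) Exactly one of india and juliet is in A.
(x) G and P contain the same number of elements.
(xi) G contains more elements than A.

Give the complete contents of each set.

A = {india}; G = {alpha, oscar, quebec}; P = {juliet, lima, tango}

From (i): juliet ∉ G.
From (iii): quebec ∉ A.
(iv): tango matches juliet: tango ∉ G.
(viii) (exactly one): oscar ∈ G.
(ii) (exactly one): quebec ∈ G.
Suppose tango ∈ A: no assignment then satisfies all the clues, so tango ∉ A.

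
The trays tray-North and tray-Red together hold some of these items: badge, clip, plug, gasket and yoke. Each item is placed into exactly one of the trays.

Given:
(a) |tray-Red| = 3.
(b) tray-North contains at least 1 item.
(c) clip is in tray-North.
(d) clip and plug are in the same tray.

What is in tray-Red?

tray-Red = {badge, gasket, yoke}

From (c): clip ∈ tray-North.
(d): plug matches clip: plug ∈ tray-North.
(a): only 3 candidates remain for tray-Red, so all are in.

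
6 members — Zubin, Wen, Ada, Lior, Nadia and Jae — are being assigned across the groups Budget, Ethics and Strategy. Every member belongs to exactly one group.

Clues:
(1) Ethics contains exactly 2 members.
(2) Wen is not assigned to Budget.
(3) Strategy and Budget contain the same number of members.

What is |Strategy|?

2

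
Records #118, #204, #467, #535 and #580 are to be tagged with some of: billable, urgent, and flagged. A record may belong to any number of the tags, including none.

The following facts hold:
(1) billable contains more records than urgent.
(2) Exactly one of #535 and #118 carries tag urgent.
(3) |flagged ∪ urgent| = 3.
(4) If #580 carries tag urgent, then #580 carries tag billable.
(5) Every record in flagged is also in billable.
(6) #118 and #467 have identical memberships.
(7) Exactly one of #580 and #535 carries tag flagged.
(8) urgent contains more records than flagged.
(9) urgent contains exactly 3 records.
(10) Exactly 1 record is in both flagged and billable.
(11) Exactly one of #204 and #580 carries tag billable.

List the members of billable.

billable = {#118, #467, #535, #580}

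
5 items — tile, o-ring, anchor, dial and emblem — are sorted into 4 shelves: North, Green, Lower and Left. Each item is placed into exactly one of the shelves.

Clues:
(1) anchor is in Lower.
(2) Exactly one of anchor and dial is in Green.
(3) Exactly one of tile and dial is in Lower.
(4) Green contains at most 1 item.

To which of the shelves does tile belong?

tile: Lower

From (1): anchor ∈ Lower.
(2) (exactly one): dial ∈ Green.
(3) (exactly one): tile ∈ Lower.
(4): Green already has 1, so the rest are out.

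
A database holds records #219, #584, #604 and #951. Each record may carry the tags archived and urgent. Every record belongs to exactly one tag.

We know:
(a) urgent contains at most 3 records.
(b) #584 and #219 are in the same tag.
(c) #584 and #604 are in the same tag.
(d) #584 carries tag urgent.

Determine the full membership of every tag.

archived = {#951}; urgent = {#219, #584, #604}

From (d): #584 ∈ urgent.
(b): #219 matches #584: #219 ∉ archived.
(b): #219 matches #584: #219 ∈ urgent.
(c): #604 matches #584: #604 ∉ archived.
(c): #604 matches #584: #604 ∈ urgent.
(a): urgent already has 3, so the rest are out.
Only one tag left: #951 ∈ archived.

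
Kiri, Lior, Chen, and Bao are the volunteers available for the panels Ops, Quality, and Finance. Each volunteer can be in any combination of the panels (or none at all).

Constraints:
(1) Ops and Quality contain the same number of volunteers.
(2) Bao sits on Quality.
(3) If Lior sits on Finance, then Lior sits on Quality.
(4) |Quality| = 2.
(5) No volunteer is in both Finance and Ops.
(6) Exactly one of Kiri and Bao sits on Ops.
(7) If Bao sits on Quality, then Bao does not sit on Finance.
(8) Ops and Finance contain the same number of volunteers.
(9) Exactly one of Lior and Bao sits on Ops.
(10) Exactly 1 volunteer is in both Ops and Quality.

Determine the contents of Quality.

From (2): Bao ∈ Quality.
(7): Bao ∉ Finance.
Suppose Kiri ∈ Quality: no assignment then satisfies all the clues, so Kiri ∉ Quality.

Quality = {Bao, Lior}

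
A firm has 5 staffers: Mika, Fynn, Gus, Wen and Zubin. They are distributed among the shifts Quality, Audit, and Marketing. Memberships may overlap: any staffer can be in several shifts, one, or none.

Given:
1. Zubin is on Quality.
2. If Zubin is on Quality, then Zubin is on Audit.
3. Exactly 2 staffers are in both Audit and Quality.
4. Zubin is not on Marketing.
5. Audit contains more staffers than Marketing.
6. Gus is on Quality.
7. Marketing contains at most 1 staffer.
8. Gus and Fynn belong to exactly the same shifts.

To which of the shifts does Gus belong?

Gus: Quality

From (1): Zubin ∈ Quality.
From (4): Zubin ∉ Marketing.
From (6): Gus ∈ Quality.
(2): Zubin ∈ Audit.
(8): Fynn matches Gus: Fynn ∈ Quality.
Suppose Gus ∈ Audit: no assignment then satisfies all the clues, so Gus ∉ Audit.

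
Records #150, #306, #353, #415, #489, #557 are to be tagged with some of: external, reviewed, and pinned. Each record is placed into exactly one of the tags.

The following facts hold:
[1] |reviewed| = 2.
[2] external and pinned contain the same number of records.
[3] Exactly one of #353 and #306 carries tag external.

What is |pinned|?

2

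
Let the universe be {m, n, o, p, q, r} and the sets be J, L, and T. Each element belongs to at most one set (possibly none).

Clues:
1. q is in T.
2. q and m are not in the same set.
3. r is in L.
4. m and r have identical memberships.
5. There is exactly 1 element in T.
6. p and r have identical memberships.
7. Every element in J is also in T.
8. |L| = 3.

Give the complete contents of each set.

J = {}; L = {m, p, r}; T = {q}

From (1): q ∈ T.
From (3): r ∈ L.
(2): m ∉ T.
(4): m matches r: m ∉ J.
(4): m matches r: m ∈ L.
(5): T already has 1, so the rest are out.
(6): p matches r: p ∉ J.
(6): p matches r: p ∈ L.
(7) contrapositive: n ∉ J.
(7) contrapositive: o ∉ J.
(8): L already has 3, so the rest are out.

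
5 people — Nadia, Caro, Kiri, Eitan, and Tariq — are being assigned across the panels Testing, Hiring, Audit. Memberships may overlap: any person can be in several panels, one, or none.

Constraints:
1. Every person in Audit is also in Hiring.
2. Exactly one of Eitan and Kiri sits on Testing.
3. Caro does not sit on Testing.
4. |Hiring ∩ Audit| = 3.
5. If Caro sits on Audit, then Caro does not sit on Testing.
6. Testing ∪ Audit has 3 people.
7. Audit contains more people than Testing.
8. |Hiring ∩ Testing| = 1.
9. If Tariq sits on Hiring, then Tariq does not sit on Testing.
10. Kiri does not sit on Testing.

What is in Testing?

Testing = {Eitan}

From (3): Caro ∉ Testing.
From (10): Kiri ∉ Testing.
(2) (exactly one): Eitan ∈ Testing.
Suppose Nadia ∈ Testing: no assignment then satisfies all the clues, so Nadia ∉ Testing.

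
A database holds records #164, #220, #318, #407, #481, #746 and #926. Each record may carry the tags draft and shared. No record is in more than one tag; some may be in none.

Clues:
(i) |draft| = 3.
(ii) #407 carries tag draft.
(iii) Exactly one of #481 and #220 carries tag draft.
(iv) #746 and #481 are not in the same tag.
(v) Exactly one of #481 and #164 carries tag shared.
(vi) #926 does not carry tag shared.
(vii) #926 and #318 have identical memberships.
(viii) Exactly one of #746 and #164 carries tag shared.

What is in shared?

shared = {#164}

From (ii): #407 ∈ draft.
From (vi): #926 ∉ shared.
(vii): #318 matches #926: #318 ∉ shared.
Suppose #164 ∉ shared: no assignment then satisfies all the clues, so #164 ∈ shared.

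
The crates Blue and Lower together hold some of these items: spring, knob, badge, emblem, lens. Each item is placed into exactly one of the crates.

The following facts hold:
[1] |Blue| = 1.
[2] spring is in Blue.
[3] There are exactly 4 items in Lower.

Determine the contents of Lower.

From (2): spring ∈ Blue.
(1): Blue already has 1, so the rest are out.
(3): only 4 candidates remain for Lower, so all are in.

Lower = {badge, emblem, knob, lens}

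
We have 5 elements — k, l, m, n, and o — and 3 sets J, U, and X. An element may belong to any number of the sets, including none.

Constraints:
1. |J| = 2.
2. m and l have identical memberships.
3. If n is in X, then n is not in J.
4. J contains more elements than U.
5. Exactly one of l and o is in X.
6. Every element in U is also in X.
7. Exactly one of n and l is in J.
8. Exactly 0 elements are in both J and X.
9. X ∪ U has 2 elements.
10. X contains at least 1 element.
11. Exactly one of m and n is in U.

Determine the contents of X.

X = {n, o}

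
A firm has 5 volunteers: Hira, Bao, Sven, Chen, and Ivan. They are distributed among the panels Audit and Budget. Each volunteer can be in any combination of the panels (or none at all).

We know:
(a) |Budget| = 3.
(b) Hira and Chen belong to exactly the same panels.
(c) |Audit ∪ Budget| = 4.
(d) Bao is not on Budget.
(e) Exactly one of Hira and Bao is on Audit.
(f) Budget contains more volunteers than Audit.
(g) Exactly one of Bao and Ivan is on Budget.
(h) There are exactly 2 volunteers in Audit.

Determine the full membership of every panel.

Audit = {Bao, Ivan}; Budget = {Chen, Hira, Ivan}

From (d): Bao ∉ Budget.
(g) (exactly one): Ivan ∈ Budget.
Suppose Hira ∈ Audit: no assignment then satisfies all the clues, so Hira ∉ Audit.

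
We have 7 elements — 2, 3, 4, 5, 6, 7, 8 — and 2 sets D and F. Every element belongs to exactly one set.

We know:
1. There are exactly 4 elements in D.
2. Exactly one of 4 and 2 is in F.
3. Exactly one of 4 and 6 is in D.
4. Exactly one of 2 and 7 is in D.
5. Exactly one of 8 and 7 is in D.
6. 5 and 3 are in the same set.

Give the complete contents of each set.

D = {3, 4, 5, 7}; F = {2, 6, 8}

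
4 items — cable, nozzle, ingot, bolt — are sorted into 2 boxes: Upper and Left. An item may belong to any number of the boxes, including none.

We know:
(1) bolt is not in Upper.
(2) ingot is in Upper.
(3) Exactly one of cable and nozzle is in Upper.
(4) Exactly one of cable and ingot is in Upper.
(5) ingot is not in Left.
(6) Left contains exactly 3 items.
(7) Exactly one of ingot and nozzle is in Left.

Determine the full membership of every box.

Upper = {ingot, nozzle}; Left = {bolt, cable, nozzle}

From (1): bolt ∉ Upper.
From (2): ingot ∈ Upper.
From (5): ingot ∉ Left.
(4) (exactly one): cable ∉ Upper.
(6): only 3 candidates remain for Left, so all are in.
(3) (exactly one): nozzle ∈ Upper.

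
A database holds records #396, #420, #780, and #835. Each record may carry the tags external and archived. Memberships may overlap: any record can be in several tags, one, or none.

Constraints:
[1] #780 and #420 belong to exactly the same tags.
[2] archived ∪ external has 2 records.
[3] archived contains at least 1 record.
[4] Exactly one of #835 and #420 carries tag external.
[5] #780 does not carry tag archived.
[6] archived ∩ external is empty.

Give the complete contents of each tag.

external = {#835}; archived = {#396}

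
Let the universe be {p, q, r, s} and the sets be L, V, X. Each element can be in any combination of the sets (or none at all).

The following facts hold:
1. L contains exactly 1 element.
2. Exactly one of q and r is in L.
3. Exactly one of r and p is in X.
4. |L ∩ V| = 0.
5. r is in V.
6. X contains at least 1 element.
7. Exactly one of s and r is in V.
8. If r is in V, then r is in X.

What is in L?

L = {q}

From (5): r ∈ V.
(7) (exactly one): s ∉ V.
(8): r ∈ X.
(3) (exactly one): p ∉ X.
Suppose p ∈ L: no assignment then satisfies all the clues, so p ∉ L.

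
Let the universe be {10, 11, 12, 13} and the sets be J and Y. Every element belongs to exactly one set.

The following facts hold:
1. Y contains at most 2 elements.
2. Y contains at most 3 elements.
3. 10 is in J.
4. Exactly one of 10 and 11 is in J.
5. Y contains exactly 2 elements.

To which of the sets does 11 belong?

From (3): 10 ∈ J.
(4) (exactly one): 11 ∉ J.
Only one set left: 11 ∈ Y.

11: Y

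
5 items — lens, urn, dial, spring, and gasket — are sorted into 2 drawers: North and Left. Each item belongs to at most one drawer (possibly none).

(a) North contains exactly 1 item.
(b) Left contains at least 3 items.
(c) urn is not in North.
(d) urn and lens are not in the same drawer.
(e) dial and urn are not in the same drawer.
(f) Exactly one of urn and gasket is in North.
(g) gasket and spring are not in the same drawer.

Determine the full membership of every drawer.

North = {gasket}; Left = {dial, lens, spring}

From (c): urn ∉ North.
(f) (exactly one): gasket ∈ North.
(g): spring ∉ North.
(a): North already has 1, so the rest are out.
Suppose lens ∉ Left: no assignment then satisfies all the clues, so lens ∈ Left.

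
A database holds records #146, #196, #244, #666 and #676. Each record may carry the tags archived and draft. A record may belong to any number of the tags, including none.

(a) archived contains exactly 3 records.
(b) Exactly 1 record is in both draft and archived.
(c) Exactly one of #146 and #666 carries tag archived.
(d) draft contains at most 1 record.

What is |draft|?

1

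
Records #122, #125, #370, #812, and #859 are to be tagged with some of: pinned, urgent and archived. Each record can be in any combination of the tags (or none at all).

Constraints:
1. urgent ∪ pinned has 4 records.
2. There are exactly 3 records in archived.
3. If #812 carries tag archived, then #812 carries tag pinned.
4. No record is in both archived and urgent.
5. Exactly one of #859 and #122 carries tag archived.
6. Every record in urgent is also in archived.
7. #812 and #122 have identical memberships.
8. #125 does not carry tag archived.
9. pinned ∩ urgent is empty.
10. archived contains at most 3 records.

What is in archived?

archived = {#122, #370, #812}

From (8): #125 ∉ archived.
(6) contrapositive: #125 ∉ urgent.
Suppose #122 ∉ archived: no assignment then satisfies all the clues, so #122 ∈ archived.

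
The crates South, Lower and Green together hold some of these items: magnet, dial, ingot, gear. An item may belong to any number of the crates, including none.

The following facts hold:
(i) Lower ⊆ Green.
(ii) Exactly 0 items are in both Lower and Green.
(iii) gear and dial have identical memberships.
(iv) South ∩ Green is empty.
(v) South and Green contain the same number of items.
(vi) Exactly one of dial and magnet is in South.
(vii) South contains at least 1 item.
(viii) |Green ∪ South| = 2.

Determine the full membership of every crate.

South = {magnet}; Lower = {}; Green = {ingot}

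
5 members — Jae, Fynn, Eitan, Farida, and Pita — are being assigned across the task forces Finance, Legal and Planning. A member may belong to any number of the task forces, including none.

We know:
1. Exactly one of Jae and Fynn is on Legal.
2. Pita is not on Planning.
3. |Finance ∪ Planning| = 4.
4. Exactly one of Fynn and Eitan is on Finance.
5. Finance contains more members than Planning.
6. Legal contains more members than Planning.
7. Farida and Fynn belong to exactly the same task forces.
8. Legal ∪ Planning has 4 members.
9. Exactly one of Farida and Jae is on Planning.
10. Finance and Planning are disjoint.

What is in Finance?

Finance = {Farida, Fynn, Pita}

From (2): Pita ∉ Planning.
Suppose Jae ∈ Finance: no assignment then satisfies all the clues, so Jae ∉ Finance.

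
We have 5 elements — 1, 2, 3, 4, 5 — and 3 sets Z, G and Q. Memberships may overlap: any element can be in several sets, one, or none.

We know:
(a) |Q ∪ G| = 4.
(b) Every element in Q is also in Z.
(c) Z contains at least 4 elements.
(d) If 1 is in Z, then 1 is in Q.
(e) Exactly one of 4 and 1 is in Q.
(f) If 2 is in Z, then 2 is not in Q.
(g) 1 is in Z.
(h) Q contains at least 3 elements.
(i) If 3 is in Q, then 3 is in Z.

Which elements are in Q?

Q = {1, 3, 5}

From (g): 1 ∈ Z.
(d): 1 ∈ Q.
(e) (exactly one): 4 ∉ Q.
Suppose 2 ∈ Q: no assignment then satisfies all the clues, so 2 ∉ Q.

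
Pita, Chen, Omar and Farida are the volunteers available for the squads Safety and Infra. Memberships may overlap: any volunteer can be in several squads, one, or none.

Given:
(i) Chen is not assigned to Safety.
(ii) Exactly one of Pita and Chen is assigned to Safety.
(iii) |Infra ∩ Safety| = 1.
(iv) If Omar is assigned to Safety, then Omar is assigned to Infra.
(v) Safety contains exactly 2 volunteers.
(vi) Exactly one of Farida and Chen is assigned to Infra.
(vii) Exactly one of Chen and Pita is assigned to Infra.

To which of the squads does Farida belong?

Farida: none

From (i): Chen ∉ Safety.
(ii) (exactly one): Pita ∈ Safety.
Suppose Farida ∈ Safety: no assignment then satisfies all the clues, so Farida ∉ Safety.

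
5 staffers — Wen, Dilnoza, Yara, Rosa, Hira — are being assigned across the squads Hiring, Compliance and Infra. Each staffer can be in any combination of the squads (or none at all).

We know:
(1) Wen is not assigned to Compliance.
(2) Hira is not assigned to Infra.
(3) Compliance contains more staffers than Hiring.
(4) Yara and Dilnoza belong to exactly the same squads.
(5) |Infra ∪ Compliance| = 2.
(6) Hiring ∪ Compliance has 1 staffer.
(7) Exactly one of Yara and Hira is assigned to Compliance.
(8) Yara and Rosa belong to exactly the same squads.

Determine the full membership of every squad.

Hiring = {}; Compliance = {Hira}; Infra = {Wen}

From (1): Wen ∉ Compliance.
From (2): Hira ∉ Infra.
Suppose Wen ∈ Hiring: no assignment then satisfies all the clues, so Wen ∉ Hiring.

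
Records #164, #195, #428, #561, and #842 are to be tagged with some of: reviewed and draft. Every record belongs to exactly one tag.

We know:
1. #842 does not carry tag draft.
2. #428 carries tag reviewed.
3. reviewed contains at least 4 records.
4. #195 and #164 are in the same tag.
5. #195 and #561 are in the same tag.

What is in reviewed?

reviewed = {#164, #195, #428, #561, #842}

From (1): #842 ∉ draft.
From (2): #428 ∈ reviewed.
Only one tag left: #842 ∈ reviewed.
Suppose #164 ∉ reviewed: no assignment then satisfies all the clues, so #164 ∈ reviewed.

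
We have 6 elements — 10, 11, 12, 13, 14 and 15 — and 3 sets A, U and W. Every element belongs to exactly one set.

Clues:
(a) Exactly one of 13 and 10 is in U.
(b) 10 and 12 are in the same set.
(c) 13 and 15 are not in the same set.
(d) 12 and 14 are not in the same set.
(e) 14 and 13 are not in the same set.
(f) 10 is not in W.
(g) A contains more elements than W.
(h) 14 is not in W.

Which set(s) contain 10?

10: U

From (f): 10 ∉ W.
From (h): 14 ∉ W.
(b): 12 matches 10: 12 ∉ W.
Suppose 10 ∈ A: no assignment then satisfies all the clues, so 10 ∉ A.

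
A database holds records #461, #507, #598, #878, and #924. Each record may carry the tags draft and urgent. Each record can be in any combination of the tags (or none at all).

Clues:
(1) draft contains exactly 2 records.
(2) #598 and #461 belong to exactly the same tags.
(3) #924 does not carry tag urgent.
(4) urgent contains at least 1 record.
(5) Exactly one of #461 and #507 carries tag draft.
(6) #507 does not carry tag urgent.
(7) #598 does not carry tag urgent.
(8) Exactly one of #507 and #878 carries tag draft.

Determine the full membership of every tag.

draft = {#507, #924}; urgent = {#878}

From (3): #924 ∉ urgent.
From (6): #507 ∉ urgent.
From (7): #598 ∉ urgent.
(2): #461 matches #598: #461 ∉ urgent.
(4): only 1 candidates remain for urgent, so all are in.
Suppose #461 ∈ draft: no assignment then satisfies all the clues, so #461 ∉ draft.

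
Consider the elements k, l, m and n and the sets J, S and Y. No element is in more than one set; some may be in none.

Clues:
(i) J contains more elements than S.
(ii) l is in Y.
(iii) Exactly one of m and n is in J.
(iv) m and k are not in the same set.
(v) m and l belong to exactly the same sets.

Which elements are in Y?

From (ii): l ∈ Y.
(v): m matches l: m ∉ J.
(v): m matches l: m ∉ S.
(v): m matches l: m ∈ Y.
(iii) (exactly one): n ∈ J.
(iv): k ∉ Y.

Y = {l, m}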